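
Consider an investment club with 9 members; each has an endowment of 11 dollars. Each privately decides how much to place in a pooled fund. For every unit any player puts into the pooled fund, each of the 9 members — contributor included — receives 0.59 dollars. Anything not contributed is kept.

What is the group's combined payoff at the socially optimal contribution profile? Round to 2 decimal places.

Each contributed unit returns 5.310 to the group as a whole (0.59 to each of 9 players), which exceeds 1, so the social optimum is full contribution: group total = 5.310 × 99 = 525.69.

525.69 dollars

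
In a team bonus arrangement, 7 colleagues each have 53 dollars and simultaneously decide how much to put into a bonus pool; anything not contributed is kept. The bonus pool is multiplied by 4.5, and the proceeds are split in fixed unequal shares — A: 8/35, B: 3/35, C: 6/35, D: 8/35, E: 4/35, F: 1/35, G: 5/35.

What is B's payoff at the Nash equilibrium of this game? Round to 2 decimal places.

For player j, contributing a unit is worthwhile iff 4.5 × (j's share) ≥ 1, i.e. iff j's share is at least 0.2222.
A and D are above the threshold, contributing 53 each; the remaining 5 contribute 0. Total contributed: 106.
B keeps 53 and receives 4.5 × 106 × 3/35 = 40.89 from the bonus pool, for a payoff of 93.89.

93.89 dollars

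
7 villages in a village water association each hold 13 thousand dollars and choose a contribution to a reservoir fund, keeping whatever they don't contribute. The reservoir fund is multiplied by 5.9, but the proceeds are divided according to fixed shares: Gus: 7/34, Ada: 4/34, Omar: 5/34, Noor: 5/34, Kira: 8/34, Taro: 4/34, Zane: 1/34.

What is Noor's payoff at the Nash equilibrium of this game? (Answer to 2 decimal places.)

35.56 thousand dollars

For player j, contributing a unit is worthwhile iff 5.9 × (j's share) ≥ 1, i.e. iff j's share is at least 0.1695.
The shares above 0.1695 belong to Gus and Kira, contributing 13 each; the remaining 5 contribute 0. Total contributed: 26.
Noor keeps 13 and receives 5.9 × 26 × 5/34 = 22.56 from the reservoir fund, for a payoff of 35.56.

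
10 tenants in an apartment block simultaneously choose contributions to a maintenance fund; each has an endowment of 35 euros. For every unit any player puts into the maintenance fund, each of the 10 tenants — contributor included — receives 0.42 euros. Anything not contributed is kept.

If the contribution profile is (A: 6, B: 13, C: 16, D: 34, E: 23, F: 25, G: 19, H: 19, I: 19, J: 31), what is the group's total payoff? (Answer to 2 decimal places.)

Total contributed: 6 + 13 + 16 + 34 + 23 + 25 + 19 + 19 + 19 + 31 = 205; total kept: 10 × 35 − 205 = 145.
The maintenance fund pays out 0.42 × 10 × 205 = 861.00 in aggregate.
Group total = 145 + 861.00 = 1006.00.

1006.00 euros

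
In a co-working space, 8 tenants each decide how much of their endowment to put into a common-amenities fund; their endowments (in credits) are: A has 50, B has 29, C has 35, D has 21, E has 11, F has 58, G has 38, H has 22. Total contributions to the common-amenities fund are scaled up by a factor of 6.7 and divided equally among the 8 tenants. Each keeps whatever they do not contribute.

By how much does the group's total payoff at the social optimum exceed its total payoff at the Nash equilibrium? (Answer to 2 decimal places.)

The private return per contributed unit is 6.7/8 = 0.8375 < 1 for every player regardless of endowment, so the Nash equilibrium is zero contribution and the group total is Σ E_j = 50 + 29 + 35 + 21 + 11 + 58 + 38 + 22 = 264.
Each contributed unit returns 6.700 to the group, so the social optimum is full contribution by everyone: group total = 6.700 × 264 = 1768.80.
Efficiency loss = (6.700 − 1) × 264 = 1504.80.

1504.80 credits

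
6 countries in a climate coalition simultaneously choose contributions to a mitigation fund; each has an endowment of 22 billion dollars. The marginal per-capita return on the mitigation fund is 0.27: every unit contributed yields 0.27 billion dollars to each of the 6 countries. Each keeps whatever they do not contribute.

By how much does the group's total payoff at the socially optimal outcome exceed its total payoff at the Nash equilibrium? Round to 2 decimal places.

The private return per contributed unit is 0.27 < 1, so contributing 0 is dominant for every player. At the Nash equilibrium everyone keeps their 22, and the group total is 6 × 22 = 132.
Each contributed unit returns 1.620 to the group as a whole (0.27 to each of 6 players), which exceeds 1, so the social optimum is full contribution: group total = 1.620 × 132 = 213.84.
Efficiency loss = 213.84 − 132 = 81.84.

81.84 billion dollars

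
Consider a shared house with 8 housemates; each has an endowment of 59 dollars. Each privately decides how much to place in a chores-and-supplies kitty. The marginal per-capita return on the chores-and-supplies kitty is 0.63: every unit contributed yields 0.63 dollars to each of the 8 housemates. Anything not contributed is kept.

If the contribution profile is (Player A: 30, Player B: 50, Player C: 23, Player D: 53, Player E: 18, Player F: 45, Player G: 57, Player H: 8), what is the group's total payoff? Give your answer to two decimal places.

Total contributed: 30 + 50 + 23 + 53 + 18 + 45 + 57 + 8 = 284; total kept: 8 × 59 − 284 = 188.
The chores-and-supplies kitty pays out 0.63 × 8 × 284 = 1431.36 in aggregate.
Group total = 188 + 1431.36 = 1619.36.

1619.36 dollars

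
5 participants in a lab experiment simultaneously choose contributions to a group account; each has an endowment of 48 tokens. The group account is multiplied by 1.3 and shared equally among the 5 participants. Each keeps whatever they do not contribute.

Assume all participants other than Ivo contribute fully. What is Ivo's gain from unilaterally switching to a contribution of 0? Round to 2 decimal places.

Switching from a contribution of 48 to 0 lets Ivo keep an extra 48 tokens, but lowers the group account by 48, which costs Ivo their own share of that drop: 1.3/5 × 48 = 12.48.
Net gain = 48 − 12.48 = 35.52. The private return per contributed unit (0.2600) is below 1, so free-riding is indeed the best response regardless of what the others do.

35.52 tokens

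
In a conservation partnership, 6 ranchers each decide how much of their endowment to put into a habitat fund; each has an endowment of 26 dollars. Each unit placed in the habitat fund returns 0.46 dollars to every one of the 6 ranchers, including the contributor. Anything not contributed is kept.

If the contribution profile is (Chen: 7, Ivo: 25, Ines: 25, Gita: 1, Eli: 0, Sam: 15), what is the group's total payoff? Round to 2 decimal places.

284.48 dollars

Total contributed: 7 + 25 + 25 + 1 + 0 + 15 = 73; total kept: 6 × 26 − 73 = 83.
The habitat fund pays out 0.46 × 6 × 73 = 201.48 in aggregate.
Group total = 83 + 201.48 = 284.48.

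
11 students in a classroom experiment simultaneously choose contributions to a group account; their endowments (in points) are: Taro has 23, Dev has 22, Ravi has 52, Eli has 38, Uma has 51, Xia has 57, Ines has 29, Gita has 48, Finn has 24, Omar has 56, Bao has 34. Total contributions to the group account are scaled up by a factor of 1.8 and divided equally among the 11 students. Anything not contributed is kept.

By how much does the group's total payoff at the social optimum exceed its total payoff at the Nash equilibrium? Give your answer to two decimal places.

The private return per contributed unit is 1.8/11 = 0.1636 < 1 for every player regardless of endowment, so the Nash equilibrium is zero contribution and the group total is Σ E_j = 23 + 22 + 52 + 38 + 51 + 57 + 29 + 48 + 24 + 56 + 34 = 434.
Each contributed unit returns 1.800 to the group, so the social optimum is full contribution by everyone: group total = 1.800 × 434 = 781.20.
Efficiency loss = (1.800 − 1) × 434 = 347.20.

347.20 points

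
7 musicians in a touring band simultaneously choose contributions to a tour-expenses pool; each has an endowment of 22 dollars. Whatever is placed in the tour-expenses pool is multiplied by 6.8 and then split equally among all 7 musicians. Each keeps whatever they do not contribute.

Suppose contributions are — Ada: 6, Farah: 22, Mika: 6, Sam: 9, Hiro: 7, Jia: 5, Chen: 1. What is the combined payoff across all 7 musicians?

Total contributed: 6 + 22 + 6 + 9 + 7 + 5 + 1 = 56; total kept: 7 × 22 − 56 = 98.
The tour-expenses pool pays out 6.8 × 56 = 380.80 in aggregate.
Group total = 98 + 380.80 = 478.80.

478.80 dollars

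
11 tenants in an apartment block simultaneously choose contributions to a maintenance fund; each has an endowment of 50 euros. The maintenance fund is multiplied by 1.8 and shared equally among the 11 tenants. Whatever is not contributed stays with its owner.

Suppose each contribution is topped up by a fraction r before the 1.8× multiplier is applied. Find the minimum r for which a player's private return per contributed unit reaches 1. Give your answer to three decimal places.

With matching at rate r, one contributed unit becomes (1 + r) in the maintenance fund and returns 1.8 × (1 + r) / 11 to the contributor.
Setting this equal to 1: 1 + r = 11/1.8 = 6.1111.
So the minimum matching rate is r = 6.1111 − 1 = 5.111.

5.111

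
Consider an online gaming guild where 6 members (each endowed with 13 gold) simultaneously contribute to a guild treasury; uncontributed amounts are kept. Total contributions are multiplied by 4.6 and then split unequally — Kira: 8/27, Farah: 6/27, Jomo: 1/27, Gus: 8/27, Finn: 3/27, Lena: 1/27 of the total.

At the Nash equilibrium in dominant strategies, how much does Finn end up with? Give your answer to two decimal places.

Player j's private return per contributed unit is 4.6 × (j's share). Contributing is weakly dominant for j when that share is at least 1/4.6 = 0.2174, and contributing 0 is dominant otherwise.
Kira, Farah and Gus are above the threshold, contributing 13 each; the remaining 3 contribute 0. Total contributed: 39.
Finn keeps 13 and receives 4.6 × 39 × 3/27 = 19.93 from the guild treasury, for a payoff of 32.93.

32.93 gold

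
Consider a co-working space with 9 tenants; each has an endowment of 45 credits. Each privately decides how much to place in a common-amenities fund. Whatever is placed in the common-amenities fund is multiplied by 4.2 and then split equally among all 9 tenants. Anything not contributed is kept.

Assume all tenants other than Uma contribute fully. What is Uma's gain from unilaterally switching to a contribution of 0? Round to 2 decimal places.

24.00 credits

Switching from a contribution of 45 to 0 lets Uma keep an extra 45 credits, but lowers the common-amenities fund by 45, which costs Uma their own share of that drop: 4.2/9 × 45 = 21.00.
Net gain = 45 − 21.00 = 24.00. The private return per contributed unit (0.4667) is below 1, so free-riding is indeed the best response regardless of what the others do.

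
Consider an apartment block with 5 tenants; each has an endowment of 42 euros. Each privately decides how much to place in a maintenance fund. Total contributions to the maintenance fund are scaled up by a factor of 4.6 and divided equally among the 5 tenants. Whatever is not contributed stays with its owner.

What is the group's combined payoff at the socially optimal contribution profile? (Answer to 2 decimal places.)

966.00 euros

Each contributed unit returns 4.600 to the group as a whole (0.9200 to each of 5 players), which exceeds 1, so the social optimum is full contribution: group total = 4.600 × 210 = 966.00.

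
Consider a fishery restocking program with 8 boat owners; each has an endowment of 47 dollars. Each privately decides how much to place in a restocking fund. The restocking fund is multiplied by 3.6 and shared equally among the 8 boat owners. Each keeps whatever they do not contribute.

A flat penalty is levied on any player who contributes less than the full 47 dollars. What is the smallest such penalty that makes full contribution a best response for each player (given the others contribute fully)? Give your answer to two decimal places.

Given the others contribute fully, the best deviation is to contribute 0 (any partial contribution still incurs the fine and gives up units whose private return 0.4500 is below 1).
Deviating from 47 to 0 saves 47 dollars but forfeits the deviator's share of the drop in the restocking fund: 3.6/8 × 47 = 21.15.
So the deviation gain is 47 − 21.15 = 25.85, and the fine must be at least 25.85 dollars to wipe it out.

25.85 dollars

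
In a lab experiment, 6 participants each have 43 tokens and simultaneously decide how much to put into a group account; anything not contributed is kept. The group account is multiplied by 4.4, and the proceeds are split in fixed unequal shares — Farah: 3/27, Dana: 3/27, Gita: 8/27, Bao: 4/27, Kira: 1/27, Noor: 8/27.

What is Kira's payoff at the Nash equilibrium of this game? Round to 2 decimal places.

For player j, contributing a unit is worthwhile iff 4.4 × (j's share) ≥ 1, i.e. iff j's share is at least 0.2273.
The shares above 0.2273 belong to Gita and Noor, contributing 43 each; the remaining 4 contribute 0. Total contributed: 86.
Kira keeps 43 and receives 4.4 × 86 × 1/27 = 14.01 from the group account, for a payoff of 57.01.

57.01 tokens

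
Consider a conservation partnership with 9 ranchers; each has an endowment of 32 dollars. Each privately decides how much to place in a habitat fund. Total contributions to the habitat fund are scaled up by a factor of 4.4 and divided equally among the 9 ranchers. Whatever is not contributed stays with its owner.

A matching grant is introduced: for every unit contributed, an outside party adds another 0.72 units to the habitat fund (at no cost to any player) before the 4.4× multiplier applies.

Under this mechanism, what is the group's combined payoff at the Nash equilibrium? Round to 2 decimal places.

The effective private return is 4.4 × 1.72 / 9 = 0.8409, which is still under 1, so the mechanism doesn't change anyone's dominant strategy: zero contribution.
Everyone keeps their endowment and the group total is 9 × 32 = 288.

288.00 dollars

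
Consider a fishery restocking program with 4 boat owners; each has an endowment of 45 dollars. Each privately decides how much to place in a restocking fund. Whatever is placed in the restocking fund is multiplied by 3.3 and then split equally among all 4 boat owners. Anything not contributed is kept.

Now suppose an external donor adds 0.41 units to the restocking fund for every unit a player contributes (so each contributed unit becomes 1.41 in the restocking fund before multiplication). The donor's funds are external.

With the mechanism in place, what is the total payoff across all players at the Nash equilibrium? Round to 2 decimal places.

837.54 dollars

Under the mechanism each unit contributed yields 3.3 × 1.41 / 4 = 1.1633 back to its contributor per unit of net cost, which exceeds 1, making full contribution the dominant choice for everyone.
So the Nash equilibrium is full contribution by all 4; the group earns 3.3 × 1.41 × 180 = 837.54.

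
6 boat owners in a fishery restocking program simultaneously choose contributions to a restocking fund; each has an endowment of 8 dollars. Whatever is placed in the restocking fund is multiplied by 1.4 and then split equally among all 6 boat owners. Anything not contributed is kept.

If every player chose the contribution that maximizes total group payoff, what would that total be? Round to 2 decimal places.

Each contributed unit returns 1.400 to the group as a whole (0.2333 to each of 6 players), which exceeds 1, so the social optimum is full contribution: group total = 1.400 × 48 = 67.20.

67.20 dollars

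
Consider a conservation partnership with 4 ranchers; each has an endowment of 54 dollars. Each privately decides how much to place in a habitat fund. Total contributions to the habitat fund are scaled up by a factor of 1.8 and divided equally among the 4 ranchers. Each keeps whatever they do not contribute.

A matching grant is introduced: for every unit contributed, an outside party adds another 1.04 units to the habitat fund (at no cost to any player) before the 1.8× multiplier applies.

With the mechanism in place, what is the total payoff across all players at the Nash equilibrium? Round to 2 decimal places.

216.00 dollars

Even with the mechanism, each unit contributed returns only 1.8 × 2.04 / 4 = 0.9180 per unit of net cost, so contributing nothing is still dominant.
At the Nash equilibrium no one contributes; group total payoff = 4 × 54 = 216.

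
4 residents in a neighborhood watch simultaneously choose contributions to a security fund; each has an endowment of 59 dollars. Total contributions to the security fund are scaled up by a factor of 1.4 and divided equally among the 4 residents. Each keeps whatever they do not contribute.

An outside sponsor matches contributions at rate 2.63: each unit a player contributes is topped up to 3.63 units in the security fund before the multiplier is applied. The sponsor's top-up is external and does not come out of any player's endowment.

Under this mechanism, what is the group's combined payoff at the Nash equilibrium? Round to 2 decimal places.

1199.35 dollars

Under the mechanism each unit contributed yields 1.4 × 3.63 / 4 = 1.2705 back to its contributor per unit of net cost, which exceeds 1, making full contribution the dominant choice for everyone.
At the Nash equilibrium everyone contributes 59. Group total payoff = 1.4 × 3.63 × 236 = 1199.35.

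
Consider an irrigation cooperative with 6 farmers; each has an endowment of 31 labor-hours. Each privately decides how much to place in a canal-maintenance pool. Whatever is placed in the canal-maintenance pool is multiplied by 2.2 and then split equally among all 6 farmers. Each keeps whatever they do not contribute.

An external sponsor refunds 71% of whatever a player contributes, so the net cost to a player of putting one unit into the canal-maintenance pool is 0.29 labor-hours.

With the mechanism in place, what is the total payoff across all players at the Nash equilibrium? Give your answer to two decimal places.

541.26 labor-hours

The effective private return per unit is now (2.2/6) / 0.29 = 1.2644 > 1, so every player's dominant strategy flips to full contribution.
At the Nash equilibrium everyone contributes 31. Group total payoff = 6 × (31 × 0.71 + 2.2 × 31) = 541.26.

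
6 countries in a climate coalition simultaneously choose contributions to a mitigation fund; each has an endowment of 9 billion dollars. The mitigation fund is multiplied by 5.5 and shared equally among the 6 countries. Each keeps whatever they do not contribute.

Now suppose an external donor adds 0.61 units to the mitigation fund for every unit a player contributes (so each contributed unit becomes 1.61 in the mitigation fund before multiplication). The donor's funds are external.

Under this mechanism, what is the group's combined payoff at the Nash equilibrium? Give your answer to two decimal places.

Under the mechanism each unit contributed yields 5.5 × 1.61 / 6 = 1.4758 back to its contributor per unit of net cost, which exceeds 1, making full contribution the dominant choice for everyone.
So the Nash equilibrium is full contribution by all 6; the group earns 5.5 × 1.61 × 54 = 478.17.

478.17 billion dollars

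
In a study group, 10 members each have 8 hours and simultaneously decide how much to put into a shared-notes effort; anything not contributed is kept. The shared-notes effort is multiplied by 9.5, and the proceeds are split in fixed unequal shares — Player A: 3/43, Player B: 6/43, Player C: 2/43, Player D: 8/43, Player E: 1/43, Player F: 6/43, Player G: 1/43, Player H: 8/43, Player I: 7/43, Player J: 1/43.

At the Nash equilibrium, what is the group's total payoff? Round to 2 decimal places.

420.00 hours

Each unit j contributes comes back to j as 9.5 × (j's share), so j prefers to contribute only if that share exceeds 1/9.5 = 0.1053; otherwise keeping the unit dominates.
The shares above 0.1053 belong to Player B, Player D, Player F, Player H and Player I, contributing 8 each; the remaining 5 contribute 0. Total contributed: 40.
The shared-notes effort pays out 9.5 × 40 = 380.00 in total (split across the unequal shares, but the aggregate is all that matters for the group sum).
The 5 free-riders keep 8 each, adding 40. Group total = 40 + 380.00 = 420.00.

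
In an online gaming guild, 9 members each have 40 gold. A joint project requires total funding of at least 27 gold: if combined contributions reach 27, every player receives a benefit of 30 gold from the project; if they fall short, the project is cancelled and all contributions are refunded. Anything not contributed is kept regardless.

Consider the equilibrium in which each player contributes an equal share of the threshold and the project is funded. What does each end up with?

Equal share of the threshold: 27/9 = 3.
At this profile no one gains by cutting their contribution: any cut drops the total below 27, the project is cancelled, contributions are refunded, and the deviator ends with 40, which is less than 40 − 3 + 30 = 67. Contributing more than 3 just wastes the excess. So contributing exactly 3 is a best response.
Each player's payoff: 40 − 3 + 30 = 67.

67 gold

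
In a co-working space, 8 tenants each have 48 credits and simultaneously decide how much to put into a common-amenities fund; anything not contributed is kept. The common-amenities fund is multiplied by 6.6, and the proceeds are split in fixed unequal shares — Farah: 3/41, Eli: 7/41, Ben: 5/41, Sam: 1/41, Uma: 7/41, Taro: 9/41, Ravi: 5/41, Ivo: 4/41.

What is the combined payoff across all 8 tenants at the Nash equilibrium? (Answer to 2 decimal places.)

Each unit j contributes comes back to j as 6.6 × (j's share), so j prefers to contribute only if that share exceeds 1/6.6 = 0.1515; otherwise keeping the unit dominates.
Eli, Uma and Taro clear that bar, contributing 48 each; the remaining 5 contribute 0. Total contributed: 144.
The common-amenities fund pays out 6.6 × 144 = 950.40 in total (split across the unequal shares, but the aggregate is all that matters for the group sum).
The 5 free-riders keep 48 each, adding 240. Group total = 240 + 950.40 = 1190.40.

1190.40 credits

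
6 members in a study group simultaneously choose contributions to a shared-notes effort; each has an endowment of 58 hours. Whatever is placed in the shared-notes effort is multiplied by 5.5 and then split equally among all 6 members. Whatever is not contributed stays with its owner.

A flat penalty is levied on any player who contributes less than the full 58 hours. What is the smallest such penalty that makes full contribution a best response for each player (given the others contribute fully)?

Given the others contribute fully, the best deviation is to contribute 0 (any partial contribution still incurs the fine and gives up units whose private return 0.9167 is below 1).
Deviating from 58 to 0 saves 58 hours but forfeits the deviator's share of the drop in the shared-notes effort: 5.5/6 × 58 = 53.17.
So the deviation gain is 58 − 53.17 = 4.83, and the fine must be at least 4.83 hours to wipe it out.

4.83 hours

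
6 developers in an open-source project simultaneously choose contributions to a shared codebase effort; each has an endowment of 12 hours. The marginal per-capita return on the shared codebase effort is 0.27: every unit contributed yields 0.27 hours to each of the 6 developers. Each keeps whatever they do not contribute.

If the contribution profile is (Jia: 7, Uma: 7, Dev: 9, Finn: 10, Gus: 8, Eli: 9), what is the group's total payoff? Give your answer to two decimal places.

103.00 hours

Total contributed: 7 + 7 + 9 + 10 + 8 + 9 = 50; total kept: 6 × 12 − 50 = 22.
The shared codebase effort pays out 0.27 × 6 × 50 = 81.00 in aggregate.
Group total = 22 + 81.00 = 103.00.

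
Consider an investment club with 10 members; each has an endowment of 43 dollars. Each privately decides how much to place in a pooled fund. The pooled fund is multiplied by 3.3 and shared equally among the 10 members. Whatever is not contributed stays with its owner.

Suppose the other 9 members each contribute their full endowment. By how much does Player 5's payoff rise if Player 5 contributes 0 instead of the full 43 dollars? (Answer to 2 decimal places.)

28.81 dollars

Switching from a contribution of 43 to 0 lets Player 5 keep an extra 43 dollars, but lowers the pooled fund by 43, which costs Player 5 their own share of that drop: 3.3/10 × 43 = 14.19.
Net gain = 43 − 14.19 = 28.81. The private return per contributed unit (0.3300) is below 1, so free-riding is indeed the best response regardless of what the others do.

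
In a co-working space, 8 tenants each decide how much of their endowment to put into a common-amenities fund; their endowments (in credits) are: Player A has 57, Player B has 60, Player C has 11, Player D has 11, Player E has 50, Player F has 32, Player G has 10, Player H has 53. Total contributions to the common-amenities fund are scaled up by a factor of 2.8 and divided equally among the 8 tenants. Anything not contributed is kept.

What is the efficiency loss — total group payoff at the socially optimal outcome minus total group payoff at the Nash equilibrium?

The private return per contributed unit is 2.8/8 = 0.3500 < 1 for every player regardless of endowment, so the Nash equilibrium is zero contribution and the group total is Σ E_j = 57 + 60 + 11 + 11 + 50 + 32 + 10 + 53 = 284.
Each contributed unit returns 2.800 to the group, so the social optimum is full contribution by everyone: group total = 2.800 × 284 = 795.20.
Efficiency loss = (2.800 − 1) × 284 = 511.20.

511.20 credits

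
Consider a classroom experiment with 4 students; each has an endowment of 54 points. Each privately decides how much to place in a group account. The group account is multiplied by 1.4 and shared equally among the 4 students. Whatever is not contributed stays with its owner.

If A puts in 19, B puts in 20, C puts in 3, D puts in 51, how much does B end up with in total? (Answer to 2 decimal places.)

66.55 points

Total contributed: 19 + 20 + 3 + 51 = 93.
Each receives 1.4 × 93 / 4 = 32.55 from the group account.
B keeps 54 − 20 = 34, so B's payoff is 34 + 32.55 = 66.55.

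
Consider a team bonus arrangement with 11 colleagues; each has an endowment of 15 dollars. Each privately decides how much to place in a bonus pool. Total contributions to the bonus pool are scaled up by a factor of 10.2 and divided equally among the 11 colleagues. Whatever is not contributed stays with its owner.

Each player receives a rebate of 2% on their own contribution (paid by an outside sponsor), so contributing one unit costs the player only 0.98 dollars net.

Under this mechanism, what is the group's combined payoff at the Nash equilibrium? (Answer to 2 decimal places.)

165.00 dollars

Even with the mechanism, each unit contributed returns only (10.2/11) / 0.98 = 0.9462 per unit of net cost, so contributing nothing is still dominant.
Everyone keeps their endowment and the group total is 11 × 15 = 165.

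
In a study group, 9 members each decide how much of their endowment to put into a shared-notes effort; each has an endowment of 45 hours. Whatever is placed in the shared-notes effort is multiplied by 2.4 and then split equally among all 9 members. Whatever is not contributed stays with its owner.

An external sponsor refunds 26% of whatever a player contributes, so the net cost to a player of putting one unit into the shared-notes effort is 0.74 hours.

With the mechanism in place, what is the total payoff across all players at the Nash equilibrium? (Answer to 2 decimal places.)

405.00 hours

Even with the mechanism, each unit contributed returns only (2.4/9) / 0.74 = 0.3604 per unit of net cost, so contributing nothing is still dominant.
Everyone keeps their endowment and the group total is 9 × 45 = 405.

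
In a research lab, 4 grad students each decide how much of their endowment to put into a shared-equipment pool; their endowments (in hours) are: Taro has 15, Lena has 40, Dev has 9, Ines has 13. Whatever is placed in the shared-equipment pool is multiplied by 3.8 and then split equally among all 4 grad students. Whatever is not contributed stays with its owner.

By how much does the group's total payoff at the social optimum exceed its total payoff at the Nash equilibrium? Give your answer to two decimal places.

The private return per contributed unit is 3.8/4 = 0.9500 < 1 for every player regardless of endowment, so the Nash equilibrium is zero contribution and the group total is Σ E_j = 15 + 40 + 9 + 13 = 77.
Each contributed unit returns 3.800 to the group, so the social optimum is full contribution by everyone: group total = 3.800 × 77 = 292.60.
Efficiency loss = (3.800 − 1) × 77 = 215.60.

215.60 hours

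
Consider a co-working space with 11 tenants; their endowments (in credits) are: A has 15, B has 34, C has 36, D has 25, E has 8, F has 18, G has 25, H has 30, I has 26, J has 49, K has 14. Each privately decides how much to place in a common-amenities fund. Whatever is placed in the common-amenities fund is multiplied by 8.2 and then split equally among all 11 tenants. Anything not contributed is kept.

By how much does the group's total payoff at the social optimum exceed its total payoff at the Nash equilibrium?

The private return per contributed unit is 8.2/11 = 0.7455 < 1 for every player regardless of endowment, so the Nash equilibrium is zero contribution and the group total is Σ E_j = 15 + 34 + 36 + 25 + 8 + 18 + 25 + 30 + 26 + 49 + 14 = 280.
Each contributed unit returns 8.200 to the group, so the social optimum is full contribution by everyone: group total = 8.200 × 280 = 2296.00.
Efficiency loss = (8.200 − 1) × 280 = 2016.00.

2016.00 credits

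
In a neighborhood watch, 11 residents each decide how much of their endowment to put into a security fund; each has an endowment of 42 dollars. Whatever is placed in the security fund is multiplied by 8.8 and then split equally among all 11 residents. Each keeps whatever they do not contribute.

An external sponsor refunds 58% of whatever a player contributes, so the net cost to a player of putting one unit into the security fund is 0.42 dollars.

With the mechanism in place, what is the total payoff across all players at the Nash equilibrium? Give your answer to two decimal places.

Under the mechanism each unit contributed yields (8.8/11) / 0.42 = 1.9048 back to its contributor per unit of net cost, which exceeds 1, making full contribution the dominant choice for everyone.
So the Nash equilibrium is full contribution by all 11; the group earns 11 × (42 × 0.58 + 8.8 × 42) = 4333.56.

4333.56 dollars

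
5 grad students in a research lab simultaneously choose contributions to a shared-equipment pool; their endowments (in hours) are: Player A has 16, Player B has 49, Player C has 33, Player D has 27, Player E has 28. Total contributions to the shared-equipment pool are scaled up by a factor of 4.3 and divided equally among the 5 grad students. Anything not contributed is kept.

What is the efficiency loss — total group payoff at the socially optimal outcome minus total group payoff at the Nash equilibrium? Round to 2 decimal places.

504.90 hours

The private return per contributed unit is 4.3/5 = 0.8600 < 1 for every player regardless of endowment, so the Nash equilibrium is zero contribution and the group total is Σ E_j = 16 + 49 + 33 + 27 + 28 = 153.
Each contributed unit returns 4.300 to the group, so the social optimum is full contribution by everyone: group total = 4.300 × 153 = 657.90.
Efficiency loss = (4.300 − 1) × 153 = 504.90.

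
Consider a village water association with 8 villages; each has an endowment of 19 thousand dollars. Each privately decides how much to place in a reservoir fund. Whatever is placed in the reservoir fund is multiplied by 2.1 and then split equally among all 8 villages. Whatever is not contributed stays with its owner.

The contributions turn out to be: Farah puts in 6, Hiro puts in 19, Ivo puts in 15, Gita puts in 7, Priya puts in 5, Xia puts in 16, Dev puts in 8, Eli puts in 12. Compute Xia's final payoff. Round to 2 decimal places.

26.10 thousand dollars

Total contributed: 6 + 19 + 15 + 7 + 5 + 16 + 8 + 12 = 88.
Each receives 2.1 × 88 / 8 = 23.10 from the reservoir fund.
Xia keeps 19 − 16 = 3, so Xia's payoff is 3 + 23.10 = 26.10.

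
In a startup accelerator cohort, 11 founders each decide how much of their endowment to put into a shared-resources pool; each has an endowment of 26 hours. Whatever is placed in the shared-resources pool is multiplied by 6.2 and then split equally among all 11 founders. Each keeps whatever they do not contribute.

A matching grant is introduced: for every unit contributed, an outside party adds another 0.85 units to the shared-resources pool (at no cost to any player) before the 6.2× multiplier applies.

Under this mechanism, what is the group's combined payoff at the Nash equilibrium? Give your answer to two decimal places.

With the mechanism, a contributed unit returns 6.2 × 1.85 / 11 = 1.0427 per unit of net cost to the contributor — now above 1 — so contributing fully is weakly dominant for every player.
So the Nash equilibrium is full contribution by all 11; the group earns 6.2 × 1.85 × 286 = 3280.42.

3280.42 hours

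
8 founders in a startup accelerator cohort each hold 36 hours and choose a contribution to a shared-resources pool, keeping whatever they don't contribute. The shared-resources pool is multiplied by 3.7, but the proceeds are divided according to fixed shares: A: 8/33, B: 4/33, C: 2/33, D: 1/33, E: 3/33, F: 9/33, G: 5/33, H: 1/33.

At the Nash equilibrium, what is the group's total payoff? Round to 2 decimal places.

Each unit j contributes comes back to j as 3.7 × (j's share), so j prefers to contribute only if that share exceeds 1/3.7 = 0.2703; otherwise keeping the unit dominates.
The only share above 0.2703 is F's 9/33, contributing 36; the remaining 7 contribute 0. Total contributed: 36.
The shared-resources pool pays out 3.7 × 36 = 133.20 in total (split across the unequal shares, but the aggregate is all that matters for the group sum).
The 7 free-riders keep 36 each, adding 252. Group total = 252 + 133.20 = 385.20.

385.20 hours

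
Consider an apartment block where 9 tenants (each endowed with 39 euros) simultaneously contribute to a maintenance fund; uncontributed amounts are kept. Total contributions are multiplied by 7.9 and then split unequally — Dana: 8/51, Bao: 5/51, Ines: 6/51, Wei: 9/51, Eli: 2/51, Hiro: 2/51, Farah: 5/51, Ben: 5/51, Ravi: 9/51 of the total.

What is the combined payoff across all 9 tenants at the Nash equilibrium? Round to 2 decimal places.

1158.30 euros

A player with share s gets back 7.9·s per unit contributed, so full contribution is dominant for anyone with s > 1/7.9 = 0.1266 and zero contribution is dominant for anyone below.
Dana, Wei and Ravi are above the threshold, contributing 39 each; the remaining 6 contribute 0. Total contributed: 117.
The maintenance fund pays out 7.9 × 117 = 924.30 in total (split across the unequal shares, but the aggregate is all that matters for the group sum).
The 6 free-riders keep 39 each, adding 234. Group total = 234 + 924.30 = 1158.30.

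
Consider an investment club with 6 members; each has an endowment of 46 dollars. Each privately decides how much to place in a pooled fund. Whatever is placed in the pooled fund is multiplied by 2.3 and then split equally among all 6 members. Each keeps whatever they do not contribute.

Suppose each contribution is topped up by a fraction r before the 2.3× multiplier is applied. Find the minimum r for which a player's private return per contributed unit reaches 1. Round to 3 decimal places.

With matching at rate r, one contributed unit becomes (1 + r) in the pooled fund and returns 2.3 × (1 + r) / 6 to the contributor.
Setting this equal to 1: 1 + r = 6/2.3 = 2.6087.
So the minimum matching rate is r = 2.6087 − 1 = 1.609.

1.609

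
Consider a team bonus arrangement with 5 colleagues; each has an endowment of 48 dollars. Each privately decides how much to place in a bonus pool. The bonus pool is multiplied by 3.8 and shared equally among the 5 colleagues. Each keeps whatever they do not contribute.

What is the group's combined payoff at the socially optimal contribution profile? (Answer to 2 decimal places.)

912.00 dollars

Each contributed unit returns 3.800 to the group as a whole (0.7600 to each of 5 players), which exceeds 1, so the social optimum is full contribution: group total = 3.800 × 240 = 912.00.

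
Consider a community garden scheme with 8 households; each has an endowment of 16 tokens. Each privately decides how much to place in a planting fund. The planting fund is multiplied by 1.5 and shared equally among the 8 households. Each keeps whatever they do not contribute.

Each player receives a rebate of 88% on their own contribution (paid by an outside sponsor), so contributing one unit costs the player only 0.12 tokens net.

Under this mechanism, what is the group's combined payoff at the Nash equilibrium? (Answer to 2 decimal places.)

304.64 tokens

The effective private return per unit is now (1.5/8) / 0.12 = 1.5625 > 1, so every player's dominant strategy flips to full contribution.
So the Nash equilibrium is full contribution by all 8; the group earns 8 × (16 × 0.88 + 1.5 × 16) = 304.64.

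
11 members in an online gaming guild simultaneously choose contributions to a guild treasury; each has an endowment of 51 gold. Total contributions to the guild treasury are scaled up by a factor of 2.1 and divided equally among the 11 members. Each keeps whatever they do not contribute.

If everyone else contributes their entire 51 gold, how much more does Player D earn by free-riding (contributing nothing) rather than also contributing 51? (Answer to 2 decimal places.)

Switching from a contribution of 51 to 0 lets Player D keep an extra 51 gold, but lowers the guild treasury by 51, which costs Player D their own share of that drop: 2.1/11 × 51 = 9.74.
Net gain = 51 − 9.74 = 41.26. The private return per contributed unit (0.1909) is below 1, so free-riding is indeed the best response regardless of what the others do.

41.26 gold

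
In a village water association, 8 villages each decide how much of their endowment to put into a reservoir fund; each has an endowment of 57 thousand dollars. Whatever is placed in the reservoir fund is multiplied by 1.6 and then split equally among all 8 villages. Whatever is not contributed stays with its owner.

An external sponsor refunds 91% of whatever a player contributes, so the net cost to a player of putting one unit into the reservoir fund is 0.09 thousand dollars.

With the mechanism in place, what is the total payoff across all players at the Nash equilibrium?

1144.56 thousand dollars

The effective private return per unit is now (1.6/8) / 0.09 = 2.2222 > 1, so every player's dominant strategy flips to full contribution.
So the Nash equilibrium is full contribution by all 8; the group earns 8 × (57 × 0.91 + 1.6 × 57) = 1144.56.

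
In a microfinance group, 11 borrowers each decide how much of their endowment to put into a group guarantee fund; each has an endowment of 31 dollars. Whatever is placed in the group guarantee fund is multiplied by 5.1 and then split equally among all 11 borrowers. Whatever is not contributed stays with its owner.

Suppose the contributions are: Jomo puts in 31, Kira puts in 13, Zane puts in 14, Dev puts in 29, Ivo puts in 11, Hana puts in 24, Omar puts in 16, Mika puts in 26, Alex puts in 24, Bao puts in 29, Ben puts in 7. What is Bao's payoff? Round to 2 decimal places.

105.85 dollars

Total contributed: 31 + 13 + 14 + 29 + 11 + 24 + 16 + 26 + 24 + 29 + 7 = 224.
Each receives 5.1 × 224 / 11 = 103.85 from the group guarantee fund.
Bao keeps 31 − 29 = 2, so Bao's payoff is 2 + 103.85 = 105.85.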